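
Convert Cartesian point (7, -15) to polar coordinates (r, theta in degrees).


r = sqrt(7^2 + (-15)^2) = 16.5529
theta = atan2(-15, 7) = 295.0169 degrees

r = 16.5529, theta = 295.0169 degrees


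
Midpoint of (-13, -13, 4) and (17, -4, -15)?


Midpoint = ((-13+17)/2, (-13+-4)/2, (4+-15)/2) = (2, -8.5, -5.5)

(2, -8.5, -5.5)


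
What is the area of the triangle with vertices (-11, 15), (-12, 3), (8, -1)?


Area = |x1(y2-y3) + x2(y3-y1) + x3(y1-y2)| / 2
= |-11*(3--1) + -12*(-1-15) + 8*(15-3)| / 2
= 122

122


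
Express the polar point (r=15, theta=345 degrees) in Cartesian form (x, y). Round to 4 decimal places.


x = 15 * cos(345) = 14.4889
y = 15 * sin(345) = -3.8823

(14.4889, -3.8823)


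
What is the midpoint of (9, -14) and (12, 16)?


Midpoint = ((9+12)/2, (-14+16)/2) = (10.5, 1)

(10.5, 1)


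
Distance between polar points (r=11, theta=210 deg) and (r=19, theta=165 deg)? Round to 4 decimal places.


d = sqrt(r1^2 + r2^2 - 2*r1*r2*cos(t2-t1))
d = sqrt(11^2 + 19^2 - 2*11*19*cos(165-210)) = 13.6539

13.6539


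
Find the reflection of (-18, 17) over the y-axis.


Reflection across y-axis: (x, y) -> (-x, y)
(-18, 17) -> (18, 17)

(18, 17)


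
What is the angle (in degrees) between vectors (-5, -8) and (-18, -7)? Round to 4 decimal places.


dot = -5*-18 + -8*-7 = 146
|u| = 9.434, |v| = 19.3132
cos(angle) = 0.8013
angle = 36.7441 degrees

36.7441 degrees


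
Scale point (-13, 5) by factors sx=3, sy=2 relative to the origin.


Scaling: (x*sx, y*sy) = (-13*3, 5*2) = (-39, 10)

(-39, 10)


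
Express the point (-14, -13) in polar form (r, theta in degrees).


r = sqrt((-14)^2 + (-13)^2) = 19.105
theta = atan2(-13, -14) = 222.8789 degrees

r = 19.105, theta = 222.8789 degrees


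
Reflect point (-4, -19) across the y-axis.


Reflection across y-axis: (x, y) -> (-x, y)
(-4, -19) -> (4, -19)

(4, -19)


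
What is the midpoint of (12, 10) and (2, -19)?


Midpoint = ((12+2)/2, (10+-19)/2) = (7, -4.5)

(7, -4.5)


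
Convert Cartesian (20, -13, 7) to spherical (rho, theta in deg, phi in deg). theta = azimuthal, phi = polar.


rho = sqrt(20^2 + (-13)^2 + 7^2) = 24.8596
theta = atan2(-13, 20) = 326.9761 deg
phi = acos(7/24.8596) = 73.6454 deg

rho = 24.8596, theta = 326.9761 deg, phi = 73.6454 deg


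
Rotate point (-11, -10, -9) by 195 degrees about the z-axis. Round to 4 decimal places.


x' = -11*cos(195) - -10*sin(195) = 8.037
y' = -11*sin(195) + -10*cos(195) = 12.5063
z' = -9

(8.037, 12.5063, -9)


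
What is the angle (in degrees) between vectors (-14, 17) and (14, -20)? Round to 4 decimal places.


dot = -14*14 + 17*-20 = -536
|u| = 22.0227, |v| = 24.4131
cos(angle) = -0.9969
angle = 175.5196 degrees

175.5196 degrees


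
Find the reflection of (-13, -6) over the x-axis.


Reflection across x-axis: (x, y) -> (x, -y)
(-13, -6) -> (-13, 6)

(-13, 6)


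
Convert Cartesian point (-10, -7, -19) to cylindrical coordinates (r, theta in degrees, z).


r = sqrt((-10)^2 + (-7)^2) = 12.2066
theta = atan2(-7, -10) = 214.992 deg
z = -19

r = 12.2066, theta = 214.992 deg, z = -19


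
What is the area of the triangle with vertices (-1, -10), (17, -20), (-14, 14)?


Area = |x1(y2-y3) + x2(y3-y1) + x3(y1-y2)| / 2
= |-1*(-20-14) + 17*(14--10) + -14*(-10--20)| / 2
= 151

151


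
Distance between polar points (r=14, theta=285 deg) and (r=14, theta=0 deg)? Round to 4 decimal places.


d = sqrt(r1^2 + r2^2 - 2*r1*r2*cos(t2-t1))
d = sqrt(14^2 + 14^2 - 2*14*14*cos(0-285)) = 17.0453

17.0453


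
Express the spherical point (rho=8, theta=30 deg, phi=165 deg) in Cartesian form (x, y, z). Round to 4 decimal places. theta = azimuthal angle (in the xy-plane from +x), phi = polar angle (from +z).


x = 8 * sin(165) * cos(30) = 1.7932
y = 8 * sin(165) * sin(30) = 1.0353
z = 8 * cos(165) = -7.7274

(1.7932, 1.0353, -7.7274)


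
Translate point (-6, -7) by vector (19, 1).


Translation: (x+dx, y+dy) = (-6+19, -7+1) = (13, -6)

(13, -6)


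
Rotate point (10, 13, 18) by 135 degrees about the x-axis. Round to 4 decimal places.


x' = 10
y' = 13*cos(135) - 18*sin(135) = -21.9203
z' = 13*sin(135) + 18*cos(135) = -3.5355

(10, -21.9203, -3.5355)


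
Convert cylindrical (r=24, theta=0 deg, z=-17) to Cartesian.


x = 24 * cos(0) = 24
y = 24 * sin(0) = 0
z = -17

(24, 0, -17)


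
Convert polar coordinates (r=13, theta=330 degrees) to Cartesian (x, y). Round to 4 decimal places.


x = 13 * cos(330) = 11.2583
y = 13 * sin(330) = -6.5

(11.2583, -6.5)


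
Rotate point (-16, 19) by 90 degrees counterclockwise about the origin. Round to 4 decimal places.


x' = -16*cos(90) - 19*sin(90) = -19
y' = -16*sin(90) + 19*cos(90) = -16

(-19, -16)


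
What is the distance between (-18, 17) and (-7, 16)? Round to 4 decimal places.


d = sqrt((-7--18)^2 + (16-17)^2) = 11.0454

11.0454


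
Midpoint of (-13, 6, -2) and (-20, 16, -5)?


Midpoint = ((-13+-20)/2, (6+16)/2, (-2+-5)/2) = (-16.5, 11, -3.5)

(-16.5, 11, -3.5)


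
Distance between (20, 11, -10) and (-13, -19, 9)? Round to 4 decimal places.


d = sqrt((-13-20)^2 + (-19-11)^2 + (9--10)^2) = 48.4768

48.4768


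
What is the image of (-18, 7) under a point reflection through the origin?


Reflection through origin: (x, y) -> (-x, -y)
(-18, 7) -> (18, -7)

(18, -7)


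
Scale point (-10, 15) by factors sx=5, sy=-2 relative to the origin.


Scaling: (x*sx, y*sy) = (-10*5, 15*-2) = (-50, -30)

(-50, -30)


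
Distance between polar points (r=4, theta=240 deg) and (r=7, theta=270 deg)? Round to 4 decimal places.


d = sqrt(r1^2 + r2^2 - 2*r1*r2*cos(t2-t1))
d = sqrt(4^2 + 7^2 - 2*4*7*cos(270-240)) = 4.0623

4.0623


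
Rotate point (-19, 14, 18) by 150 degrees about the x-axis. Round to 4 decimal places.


x' = -19
y' = 14*cos(150) - 18*sin(150) = -21.1244
z' = 14*sin(150) + 18*cos(150) = -8.5885

(-19, -21.1244, -8.5885)


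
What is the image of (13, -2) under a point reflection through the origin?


Reflection through origin: (x, y) -> (-x, -y)
(13, -2) -> (-13, 2)

(-13, 2)


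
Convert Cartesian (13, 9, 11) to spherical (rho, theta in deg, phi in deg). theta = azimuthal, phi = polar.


rho = sqrt(13^2 + 9^2 + 11^2) = 19.2614
theta = atan2(9, 13) = 34.6952 deg
phi = acos(11/19.2614) = 55.1736 deg

rho = 19.2614, theta = 34.6952 deg, phi = 55.1736 deg


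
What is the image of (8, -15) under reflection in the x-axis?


Reflection across x-axis: (x, y) -> (x, -y)
(8, -15) -> (8, 15)

(8, 15)


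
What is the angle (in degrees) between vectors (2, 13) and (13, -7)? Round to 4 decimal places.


dot = 2*13 + 13*-7 = -65
|u| = 13.1529, |v| = 14.7648
cos(angle) = -0.3347
angle = 109.5546 degrees

109.5546 degrees


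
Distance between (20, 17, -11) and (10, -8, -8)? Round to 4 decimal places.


d = sqrt((10-20)^2 + (-8-17)^2 + (-8--11)^2) = 27.0924

27.0924


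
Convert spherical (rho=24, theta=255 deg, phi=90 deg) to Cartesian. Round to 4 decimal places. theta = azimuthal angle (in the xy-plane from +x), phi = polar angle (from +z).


x = 24 * sin(90) * cos(255) = -6.2117
y = 24 * sin(90) * sin(255) = -23.1822
z = 24 * cos(90) = 0

(-6.2117, -23.1822, 0)


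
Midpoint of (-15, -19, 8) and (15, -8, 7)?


Midpoint = ((-15+15)/2, (-19+-8)/2, (8+7)/2) = (0, -13.5, 7.5)

(0, -13.5, 7.5)


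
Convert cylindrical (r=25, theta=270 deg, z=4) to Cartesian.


x = 25 * cos(270) = 0
y = 25 * sin(270) = -25
z = 4

(0, -25, 4)


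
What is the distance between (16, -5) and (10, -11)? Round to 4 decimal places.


d = sqrt((10-16)^2 + (-11--5)^2) = 8.4853

8.4853


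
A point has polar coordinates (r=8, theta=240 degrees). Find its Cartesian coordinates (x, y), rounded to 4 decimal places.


x = 8 * cos(240) = -4
y = 8 * sin(240) = -6.9282

(-4, -6.9282)


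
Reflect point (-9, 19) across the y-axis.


Reflection across y-axis: (x, y) -> (-x, y)
(-9, 19) -> (9, 19)

(9, 19)


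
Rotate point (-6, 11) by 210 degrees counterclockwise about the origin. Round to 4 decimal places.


x' = -6*cos(210) - 11*sin(210) = 10.6962
y' = -6*sin(210) + 11*cos(210) = -6.5263

(10.6962, -6.5263)


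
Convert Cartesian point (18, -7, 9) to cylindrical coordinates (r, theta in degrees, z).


r = sqrt(18^2 + (-7)^2) = 19.3132
theta = atan2(-7, 18) = 338.7495 deg
z = 9

r = 19.3132, theta = 338.7495 deg, z = 9


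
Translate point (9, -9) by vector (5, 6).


Translation: (x+dx, y+dy) = (9+5, -9+6) = (14, -3)

(14, -3)


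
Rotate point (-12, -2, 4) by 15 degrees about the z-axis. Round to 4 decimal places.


x' = -12*cos(15) - -2*sin(15) = -11.0735
y' = -12*sin(15) + -2*cos(15) = -5.0377
z' = 4

(-11.0735, -5.0377, 4)


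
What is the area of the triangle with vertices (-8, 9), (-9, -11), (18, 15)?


Area = |x1(y2-y3) + x2(y3-y1) + x3(y1-y2)| / 2
= |-8*(-11-15) + -9*(15-9) + 18*(9--11)| / 2
= 257

257


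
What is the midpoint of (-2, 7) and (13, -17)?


Midpoint = ((-2+13)/2, (7+-17)/2) = (5.5, -5)

(5.5, -5)


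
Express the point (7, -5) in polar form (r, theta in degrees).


r = sqrt(7^2 + (-5)^2) = 8.6023
theta = atan2(-5, 7) = 324.4623 degrees

r = 8.6023, theta = 324.4623 degrees


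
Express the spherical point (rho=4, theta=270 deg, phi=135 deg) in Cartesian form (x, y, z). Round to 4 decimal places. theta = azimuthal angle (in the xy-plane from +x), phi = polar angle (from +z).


x = 4 * sin(135) * cos(270) = 0
y = 4 * sin(135) * sin(270) = -2.8284
z = 4 * cos(135) = -2.8284

(0, -2.8284, -2.8284)


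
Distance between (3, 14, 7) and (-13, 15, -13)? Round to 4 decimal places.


d = sqrt((-13-3)^2 + (15-14)^2 + (-13-7)^2) = 25.632

25.632


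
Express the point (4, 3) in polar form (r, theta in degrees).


r = sqrt(4^2 + 3^2) = 5
theta = atan2(3, 4) = 36.8699 degrees

r = 5, theta = 36.8699 degrees


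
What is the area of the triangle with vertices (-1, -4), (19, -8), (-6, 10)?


Area = |x1(y2-y3) + x2(y3-y1) + x3(y1-y2)| / 2
= |-1*(-8-10) + 19*(10--4) + -6*(-4--8)| / 2
= 130

130


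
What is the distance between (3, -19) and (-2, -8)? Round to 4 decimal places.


d = sqrt((-2-3)^2 + (-8--19)^2) = 12.083

12.083


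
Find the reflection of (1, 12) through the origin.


Reflection through origin: (x, y) -> (-x, -y)
(1, 12) -> (-1, -12)

(-1, -12)


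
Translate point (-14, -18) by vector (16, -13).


Translation: (x+dx, y+dy) = (-14+16, -18+-13) = (2, -31)

(2, -31)


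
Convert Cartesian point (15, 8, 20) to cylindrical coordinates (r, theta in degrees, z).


r = sqrt(15^2 + 8^2) = 17
theta = atan2(8, 15) = 28.0725 deg
z = 20

r = 17, theta = 28.0725 deg, z = 20


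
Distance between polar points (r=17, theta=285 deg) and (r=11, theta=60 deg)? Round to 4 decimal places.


d = sqrt(r1^2 + r2^2 - 2*r1*r2*cos(t2-t1))
d = sqrt(17^2 + 11^2 - 2*17*11*cos(60-285)) = 25.9703

25.9703


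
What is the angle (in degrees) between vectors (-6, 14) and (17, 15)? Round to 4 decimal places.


dot = -6*17 + 14*15 = 108
|u| = 15.2315, |v| = 22.6716
cos(angle) = 0.3128
angle = 71.7749 degrees

71.7749 degrees


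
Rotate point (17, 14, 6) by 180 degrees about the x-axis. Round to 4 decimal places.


x' = 17
y' = 14*cos(180) - 6*sin(180) = -14
z' = 14*sin(180) + 6*cos(180) = -6

(17, -14, -6)


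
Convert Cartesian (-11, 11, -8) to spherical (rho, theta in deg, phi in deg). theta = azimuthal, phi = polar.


rho = sqrt((-11)^2 + 11^2 + (-8)^2) = 17.4929
theta = atan2(11, -11) = 135 deg
phi = acos(-8/17.4929) = 117.2149 deg

rho = 17.4929, theta = 135 deg, phi = 117.2149 deg


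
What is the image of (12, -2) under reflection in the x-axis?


Reflection across x-axis: (x, y) -> (x, -y)
(12, -2) -> (12, 2)

(12, 2)


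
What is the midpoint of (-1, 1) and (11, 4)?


Midpoint = ((-1+11)/2, (1+4)/2) = (5, 2.5)

(5, 2.5)


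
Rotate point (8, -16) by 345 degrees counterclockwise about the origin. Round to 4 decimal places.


x' = 8*cos(345) - -16*sin(345) = 3.5863
y' = 8*sin(345) + -16*cos(345) = -17.5254

(3.5863, -17.5254)


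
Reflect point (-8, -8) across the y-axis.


Reflection across y-axis: (x, y) -> (-x, y)
(-8, -8) -> (8, -8)

(8, -8)


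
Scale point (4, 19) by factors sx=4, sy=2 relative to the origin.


Scaling: (x*sx, y*sy) = (4*4, 19*2) = (16, 38)

(16, 38)


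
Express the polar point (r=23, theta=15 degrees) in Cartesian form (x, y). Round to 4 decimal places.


x = 23 * cos(15) = 22.2163
y = 23 * sin(15) = 5.9528

(22.2163, 5.9528)


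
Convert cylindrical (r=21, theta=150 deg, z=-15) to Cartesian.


x = 21 * cos(150) = -18.1865
y = 21 * sin(150) = 10.5
z = -15

(-18.1865, 10.5, -15)


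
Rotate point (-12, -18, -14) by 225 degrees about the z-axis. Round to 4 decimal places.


x' = -12*cos(225) - -18*sin(225) = -4.2426
y' = -12*sin(225) + -18*cos(225) = 21.2132
z' = -14

(-4.2426, 21.2132, -14)


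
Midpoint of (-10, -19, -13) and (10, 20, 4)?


Midpoint = ((-10+10)/2, (-19+20)/2, (-13+4)/2) = (0, 0.5, -4.5)

(0, 0.5, -4.5)


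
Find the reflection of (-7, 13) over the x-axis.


Reflection across x-axis: (x, y) -> (x, -y)
(-7, 13) -> (-7, -13)

(-7, -13)


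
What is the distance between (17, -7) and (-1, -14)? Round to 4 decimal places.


d = sqrt((-1-17)^2 + (-14--7)^2) = 19.3132

19.3132


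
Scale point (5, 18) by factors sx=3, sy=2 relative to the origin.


Scaling: (x*sx, y*sy) = (5*3, 18*2) = (15, 36)

(15, 36)


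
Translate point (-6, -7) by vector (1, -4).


Translation: (x+dx, y+dy) = (-6+1, -7+-4) = (-5, -11)

(-5, -11)


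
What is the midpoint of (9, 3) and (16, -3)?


Midpoint = ((9+16)/2, (3+-3)/2) = (12.5, 0)

(12.5, 0)


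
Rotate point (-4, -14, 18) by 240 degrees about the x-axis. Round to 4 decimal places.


x' = -4
y' = -14*cos(240) - 18*sin(240) = 22.5885
z' = -14*sin(240) + 18*cos(240) = 3.1244

(-4, 22.5885, 3.1244)


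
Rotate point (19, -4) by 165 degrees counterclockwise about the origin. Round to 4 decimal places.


x' = 19*cos(165) - -4*sin(165) = -17.3173
y' = 19*sin(165) + -4*cos(165) = 8.7813

(-17.3173, 8.7813)


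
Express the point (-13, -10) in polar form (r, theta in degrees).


r = sqrt((-13)^2 + (-10)^2) = 16.4012
theta = atan2(-10, -13) = 217.5686 degrees

r = 16.4012, theta = 217.5686 degrees


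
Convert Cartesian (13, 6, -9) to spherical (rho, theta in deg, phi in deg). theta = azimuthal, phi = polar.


rho = sqrt(13^2 + 6^2 + (-9)^2) = 16.9115
theta = atan2(6, 13) = 24.7751 deg
phi = acos(-9/16.9115) = 122.1529 deg

rho = 16.9115, theta = 24.7751 deg, phi = 122.1529 deg


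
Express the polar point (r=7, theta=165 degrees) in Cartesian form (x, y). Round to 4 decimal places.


x = 7 * cos(165) = -6.7615
y = 7 * sin(165) = 1.8117

(-6.7615, 1.8117)


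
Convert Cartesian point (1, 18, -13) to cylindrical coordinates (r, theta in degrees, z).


r = sqrt(1^2 + 18^2) = 18.0278
theta = atan2(18, 1) = 86.8202 deg
z = -13

r = 18.0278, theta = 86.8202 deg, z = -13


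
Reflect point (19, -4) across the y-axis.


Reflection across y-axis: (x, y) -> (-x, y)
(19, -4) -> (-19, -4)

(-19, -4)


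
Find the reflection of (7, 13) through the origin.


Reflection through origin: (x, y) -> (-x, -y)
(7, 13) -> (-7, -13)

(-7, -13)


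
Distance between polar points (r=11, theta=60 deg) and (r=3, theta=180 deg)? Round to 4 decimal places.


d = sqrt(r1^2 + r2^2 - 2*r1*r2*cos(t2-t1))
d = sqrt(11^2 + 3^2 - 2*11*3*cos(180-60)) = 12.7671

12.7671


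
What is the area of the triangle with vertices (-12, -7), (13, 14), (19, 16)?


Area = |x1(y2-y3) + x2(y3-y1) + x3(y1-y2)| / 2
= |-12*(14-16) + 13*(16--7) + 19*(-7-14)| / 2
= 38

38


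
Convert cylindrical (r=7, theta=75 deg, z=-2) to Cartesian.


x = 7 * cos(75) = 1.8117
y = 7 * sin(75) = 6.7615
z = -2

(1.8117, 6.7615, -2)


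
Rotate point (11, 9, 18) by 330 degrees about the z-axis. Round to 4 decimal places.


x' = 11*cos(330) - 9*sin(330) = 14.0263
y' = 11*sin(330) + 9*cos(330) = 2.2942
z' = 18

(14.0263, 2.2942, 18)


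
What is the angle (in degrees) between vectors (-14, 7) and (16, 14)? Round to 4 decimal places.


dot = -14*16 + 7*14 = -126
|u| = 15.6525, |v| = 21.2603
cos(angle) = -0.3786
angle = 112.249 degrees

112.249 degrees


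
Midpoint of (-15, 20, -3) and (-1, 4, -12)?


Midpoint = ((-15+-1)/2, (20+4)/2, (-3+-12)/2) = (-8, 12, -7.5)

(-8, 12, -7.5)


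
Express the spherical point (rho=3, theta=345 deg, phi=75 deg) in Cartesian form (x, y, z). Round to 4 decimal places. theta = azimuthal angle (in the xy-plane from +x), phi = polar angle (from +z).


x = 3 * sin(75) * cos(345) = 2.799
y = 3 * sin(75) * sin(345) = -0.75
z = 3 * cos(75) = 0.7765

(2.799, -0.75, 0.7765)


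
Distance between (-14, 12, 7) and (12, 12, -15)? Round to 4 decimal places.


d = sqrt((12--14)^2 + (12-12)^2 + (-15-7)^2) = 34.0588

34.0588


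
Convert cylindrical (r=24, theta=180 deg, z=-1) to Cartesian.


x = 24 * cos(180) = -24
y = 24 * sin(180) = 0
z = -1

(-24, 0, -1)


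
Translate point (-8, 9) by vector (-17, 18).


Translation: (x+dx, y+dy) = (-8+-17, 9+18) = (-25, 27)

(-25, 27)


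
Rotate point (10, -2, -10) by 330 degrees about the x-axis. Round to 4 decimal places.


x' = 10
y' = -2*cos(330) - -10*sin(330) = -6.7321
z' = -2*sin(330) + -10*cos(330) = -7.6603

(10, -6.7321, -7.6603)


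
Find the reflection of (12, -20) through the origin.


Reflection through origin: (x, y) -> (-x, -y)
(12, -20) -> (-12, 20)

(-12, 20)


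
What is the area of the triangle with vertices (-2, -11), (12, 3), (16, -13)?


Area = |x1(y2-y3) + x2(y3-y1) + x3(y1-y2)| / 2
= |-2*(3--13) + 12*(-13--11) + 16*(-11-3)| / 2
= 140

140


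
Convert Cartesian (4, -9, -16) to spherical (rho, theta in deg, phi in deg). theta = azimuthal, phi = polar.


rho = sqrt(4^2 + (-9)^2 + (-16)^2) = 18.7883
theta = atan2(-9, 4) = 293.9625 deg
phi = acos(-16/18.7883) = 148.3855 deg

rho = 18.7883, theta = 293.9625 deg, phi = 148.3855 deg


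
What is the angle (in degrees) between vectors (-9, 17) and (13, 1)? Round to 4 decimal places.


dot = -9*13 + 17*1 = -100
|u| = 19.2354, |v| = 13.0384
cos(angle) = -0.3987
angle = 113.4986 degrees

113.4986 degrees


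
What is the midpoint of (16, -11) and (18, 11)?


Midpoint = ((16+18)/2, (-11+11)/2) = (17, 0)

(17, 0)


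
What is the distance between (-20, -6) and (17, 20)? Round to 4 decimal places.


d = sqrt((17--20)^2 + (20--6)^2) = 45.2217

45.2217


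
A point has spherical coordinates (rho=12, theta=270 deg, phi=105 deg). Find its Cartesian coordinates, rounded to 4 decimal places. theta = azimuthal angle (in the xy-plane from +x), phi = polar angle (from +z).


x = 12 * sin(105) * cos(270) = 0
y = 12 * sin(105) * sin(270) = -11.5911
z = 12 * cos(105) = -3.1058

(0, -11.5911, -3.1058)


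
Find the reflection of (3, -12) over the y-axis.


Reflection across y-axis: (x, y) -> (-x, y)
(3, -12) -> (-3, -12)

(-3, -12)


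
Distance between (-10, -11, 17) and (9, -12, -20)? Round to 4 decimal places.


d = sqrt((9--10)^2 + (-12--11)^2 + (-20-17)^2) = 41.6053

41.6053


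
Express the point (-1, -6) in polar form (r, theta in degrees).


r = sqrt((-1)^2 + (-6)^2) = 6.0828
theta = atan2(-6, -1) = 260.5377 degrees

r = 6.0828, theta = 260.5377 degrees


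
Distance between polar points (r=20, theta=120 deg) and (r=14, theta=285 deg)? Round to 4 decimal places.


d = sqrt(r1^2 + r2^2 - 2*r1*r2*cos(t2-t1))
d = sqrt(20^2 + 14^2 - 2*20*14*cos(285-120)) = 33.7182

33.7182


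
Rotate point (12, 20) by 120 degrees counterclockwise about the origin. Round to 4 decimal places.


x' = 12*cos(120) - 20*sin(120) = -23.3205
y' = 12*sin(120) + 20*cos(120) = 0.3923

(-23.3205, 0.3923)


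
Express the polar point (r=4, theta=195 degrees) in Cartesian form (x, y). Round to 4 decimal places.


x = 4 * cos(195) = -3.8637
y = 4 * sin(195) = -1.0353

(-3.8637, -1.0353)


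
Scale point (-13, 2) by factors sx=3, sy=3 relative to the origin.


Scaling: (x*sx, y*sy) = (-13*3, 2*3) = (-39, 6)

(-39, 6)


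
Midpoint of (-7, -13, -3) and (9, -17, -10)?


Midpoint = ((-7+9)/2, (-13+-17)/2, (-3+-10)/2) = (1, -15, -6.5)

(1, -15, -6.5)


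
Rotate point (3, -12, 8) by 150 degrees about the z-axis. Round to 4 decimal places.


x' = 3*cos(150) - -12*sin(150) = 3.4019
y' = 3*sin(150) + -12*cos(150) = 11.8923
z' = 8

(3.4019, 11.8923, 8)


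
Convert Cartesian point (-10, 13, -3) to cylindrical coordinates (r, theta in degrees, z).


r = sqrt((-10)^2 + 13^2) = 16.4012
theta = atan2(13, -10) = 127.5686 deg
z = -3

r = 16.4012, theta = 127.5686 deg, z = -3


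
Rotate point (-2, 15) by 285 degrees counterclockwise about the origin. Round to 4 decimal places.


x' = -2*cos(285) - 15*sin(285) = 13.9712
y' = -2*sin(285) + 15*cos(285) = 5.8141

(13.9712, 5.8141)


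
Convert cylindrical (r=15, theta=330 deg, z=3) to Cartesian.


x = 15 * cos(330) = 12.9904
y = 15 * sin(330) = -7.5
z = 3

(12.9904, -7.5, 3)


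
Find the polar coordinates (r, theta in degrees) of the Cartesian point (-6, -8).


r = sqrt((-6)^2 + (-8)^2) = 10
theta = atan2(-8, -6) = 233.1301 degrees

r = 10, theta = 233.1301 degrees


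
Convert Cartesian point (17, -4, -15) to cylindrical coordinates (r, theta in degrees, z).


r = sqrt(17^2 + (-4)^2) = 17.4642
theta = atan2(-4, 17) = 346.7595 deg
z = -15

r = 17.4642, theta = 346.7595 deg, z = -15


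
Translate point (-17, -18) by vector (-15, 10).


Translation: (x+dx, y+dy) = (-17+-15, -18+10) = (-32, -8)

(-32, -8)


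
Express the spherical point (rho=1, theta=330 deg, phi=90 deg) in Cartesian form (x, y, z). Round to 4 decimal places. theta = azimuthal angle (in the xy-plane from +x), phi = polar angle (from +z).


x = 1 * sin(90) * cos(330) = 0.866
y = 1 * sin(90) * sin(330) = -0.5
z = 1 * cos(90) = 0

(0.866, -0.5, 0)


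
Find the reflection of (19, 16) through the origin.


Reflection through origin: (x, y) -> (-x, -y)
(19, 16) -> (-19, -16)

(-19, -16)


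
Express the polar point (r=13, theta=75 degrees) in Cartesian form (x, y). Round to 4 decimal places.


x = 13 * cos(75) = 3.3646
y = 13 * sin(75) = 12.557

(3.3646, 12.557)


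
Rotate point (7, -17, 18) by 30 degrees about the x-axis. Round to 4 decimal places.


x' = 7
y' = -17*cos(30) - 18*sin(30) = -23.7224
z' = -17*sin(30) + 18*cos(30) = 7.0885

(7, -23.7224, 7.0885)


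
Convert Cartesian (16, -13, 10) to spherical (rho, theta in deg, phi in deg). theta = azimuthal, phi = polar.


rho = sqrt(16^2 + (-13)^2 + 10^2) = 22.9129
theta = atan2(-13, 16) = 320.9061 deg
phi = acos(10/22.9129) = 64.1233 deg

rho = 22.9129, theta = 320.9061 deg, phi = 64.1233 deg


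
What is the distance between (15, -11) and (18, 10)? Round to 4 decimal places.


d = sqrt((18-15)^2 + (10--11)^2) = 21.2132

21.2132


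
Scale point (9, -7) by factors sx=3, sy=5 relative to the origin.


Scaling: (x*sx, y*sy) = (9*3, -7*5) = (27, -35)

(27, -35)


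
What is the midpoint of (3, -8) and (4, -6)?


Midpoint = ((3+4)/2, (-8+-6)/2) = (3.5, -7)

(3.5, -7)


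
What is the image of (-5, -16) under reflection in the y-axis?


Reflection across y-axis: (x, y) -> (-x, y)
(-5, -16) -> (5, -16)

(5, -16)


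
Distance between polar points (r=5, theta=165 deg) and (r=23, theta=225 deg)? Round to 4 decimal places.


d = sqrt(r1^2 + r2^2 - 2*r1*r2*cos(t2-t1))
d = sqrt(5^2 + 23^2 - 2*5*23*cos(225-165)) = 20.9523

20.9523


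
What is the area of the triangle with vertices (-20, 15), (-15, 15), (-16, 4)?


Area = |x1(y2-y3) + x2(y3-y1) + x3(y1-y2)| / 2
= |-20*(15-4) + -15*(4-15) + -16*(15-15)| / 2
= 27.5

27.5


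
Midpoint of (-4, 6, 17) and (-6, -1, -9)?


Midpoint = ((-4+-6)/2, (6+-1)/2, (17+-9)/2) = (-5, 2.5, 4)

(-5, 2.5, 4)


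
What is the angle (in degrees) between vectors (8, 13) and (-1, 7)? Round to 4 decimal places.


dot = 8*-1 + 13*7 = 83
|u| = 15.2643, |v| = 7.0711
cos(angle) = 0.769
angle = 39.7376 degrees

39.7376 degrees


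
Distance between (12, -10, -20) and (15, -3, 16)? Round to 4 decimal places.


d = sqrt((15-12)^2 + (-3--10)^2 + (16--20)^2) = 36.7967

36.7967


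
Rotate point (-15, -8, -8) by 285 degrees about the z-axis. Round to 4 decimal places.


x' = -15*cos(285) - -8*sin(285) = -11.6097
y' = -15*sin(285) + -8*cos(285) = 12.4183
z' = -8

(-11.6097, 12.4183, -8)


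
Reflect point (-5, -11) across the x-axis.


Reflection across x-axis: (x, y) -> (x, -y)
(-5, -11) -> (-5, 11)

(-5, 11)


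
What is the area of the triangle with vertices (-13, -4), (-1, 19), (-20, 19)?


Area = |x1(y2-y3) + x2(y3-y1) + x3(y1-y2)| / 2
= |-13*(19-19) + -1*(19--4) + -20*(-4-19)| / 2
= 218.5

218.5


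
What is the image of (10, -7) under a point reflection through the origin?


Reflection through origin: (x, y) -> (-x, -y)
(10, -7) -> (-10, 7)

(-10, 7)


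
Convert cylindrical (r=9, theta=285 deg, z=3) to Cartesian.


x = 9 * cos(285) = 2.3294
y = 9 * sin(285) = -8.6933
z = 3

(2.3294, -8.6933, 3)


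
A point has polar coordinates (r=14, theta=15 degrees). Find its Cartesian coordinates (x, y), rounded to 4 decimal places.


x = 14 * cos(15) = 13.523
y = 14 * sin(15) = 3.6235

(13.523, 3.6235)


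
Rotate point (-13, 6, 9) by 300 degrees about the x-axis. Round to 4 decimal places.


x' = -13
y' = 6*cos(300) - 9*sin(300) = 10.7942
z' = 6*sin(300) + 9*cos(300) = -0.6962

(-13, 10.7942, -0.6962)


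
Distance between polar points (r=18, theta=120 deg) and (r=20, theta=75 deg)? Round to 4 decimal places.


d = sqrt(r1^2 + r2^2 - 2*r1*r2*cos(t2-t1))
d = sqrt(18^2 + 20^2 - 2*18*20*cos(75-120)) = 14.6589

14.6589


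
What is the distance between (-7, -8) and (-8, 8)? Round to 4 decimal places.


d = sqrt((-8--7)^2 + (8--8)^2) = 16.0312

16.0312


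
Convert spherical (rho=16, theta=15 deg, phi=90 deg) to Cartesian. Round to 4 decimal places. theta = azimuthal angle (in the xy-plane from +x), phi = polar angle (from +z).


x = 16 * sin(90) * cos(15) = 15.4548
y = 16 * sin(90) * sin(15) = 4.1411
z = 16 * cos(90) = 0

(15.4548, 4.1411, 0)


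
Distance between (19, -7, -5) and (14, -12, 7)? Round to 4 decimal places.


d = sqrt((14-19)^2 + (-12--7)^2 + (7--5)^2) = 13.9284

13.9284


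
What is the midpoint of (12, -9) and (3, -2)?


Midpoint = ((12+3)/2, (-9+-2)/2) = (7.5, -5.5)

(7.5, -5.5)


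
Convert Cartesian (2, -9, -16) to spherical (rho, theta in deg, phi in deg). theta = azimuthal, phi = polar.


rho = sqrt(2^2 + (-9)^2 + (-16)^2) = 18.4662
theta = atan2(-9, 2) = 282.5288 deg
phi = acos(-16/18.4662) = 150.0485 deg

rho = 18.4662, theta = 282.5288 deg, phi = 150.0485 deg


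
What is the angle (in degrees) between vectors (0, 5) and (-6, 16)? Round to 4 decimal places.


dot = 0*-6 + 5*16 = 80
|u| = 5, |v| = 17.088
cos(angle) = 0.9363
angle = 20.556 degrees

20.556 degrees


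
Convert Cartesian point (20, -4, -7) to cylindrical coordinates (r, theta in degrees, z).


r = sqrt(20^2 + (-4)^2) = 20.3961
theta = atan2(-4, 20) = 348.6901 deg
z = -7

r = 20.3961, theta = 348.6901 deg, z = -7


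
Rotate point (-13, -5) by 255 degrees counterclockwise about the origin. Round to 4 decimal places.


x' = -13*cos(255) - -5*sin(255) = -1.465
y' = -13*sin(255) + -5*cos(255) = 13.8511

(-1.465, 13.8511)


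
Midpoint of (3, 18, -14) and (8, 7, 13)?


Midpoint = ((3+8)/2, (18+7)/2, (-14+13)/2) = (5.5, 12.5, -0.5)

(5.5, 12.5, -0.5)


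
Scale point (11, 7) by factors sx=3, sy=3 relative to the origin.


Scaling: (x*sx, y*sy) = (11*3, 7*3) = (33, 21)

(33, 21)


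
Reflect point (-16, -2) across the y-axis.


Reflection across y-axis: (x, y) -> (-x, y)
(-16, -2) -> (16, -2)

(16, -2)


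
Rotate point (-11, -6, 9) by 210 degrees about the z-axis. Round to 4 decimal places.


x' = -11*cos(210) - -6*sin(210) = 6.5263
y' = -11*sin(210) + -6*cos(210) = 10.6962
z' = 9

(6.5263, 10.6962, 9)


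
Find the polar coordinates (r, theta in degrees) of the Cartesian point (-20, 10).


r = sqrt((-20)^2 + 10^2) = 22.3607
theta = atan2(10, -20) = 153.4349 degrees

r = 22.3607, theta = 153.4349 degrees


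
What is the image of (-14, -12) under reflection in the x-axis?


Reflection across x-axis: (x, y) -> (x, -y)
(-14, -12) -> (-14, 12)

(-14, 12)


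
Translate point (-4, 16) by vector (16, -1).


Translation: (x+dx, y+dy) = (-4+16, 16+-1) = (12, 15)

(12, 15)


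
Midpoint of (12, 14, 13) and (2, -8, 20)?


Midpoint = ((12+2)/2, (14+-8)/2, (13+20)/2) = (7, 3, 16.5)

(7, 3, 16.5)


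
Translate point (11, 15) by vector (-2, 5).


Translation: (x+dx, y+dy) = (11+-2, 15+5) = (9, 20)

(9, 20)


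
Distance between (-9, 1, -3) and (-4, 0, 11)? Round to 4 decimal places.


d = sqrt((-4--9)^2 + (0-1)^2 + (11--3)^2) = 14.8997

14.8997


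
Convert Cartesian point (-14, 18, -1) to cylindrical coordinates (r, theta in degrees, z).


r = sqrt((-14)^2 + 18^2) = 22.8035
theta = atan2(18, -14) = 127.875 deg
z = -1

r = 22.8035, theta = 127.875 deg, z = -1


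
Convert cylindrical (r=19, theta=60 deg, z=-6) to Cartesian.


x = 19 * cos(60) = 9.5
y = 19 * sin(60) = 16.4545
z = -6

(9.5, 16.4545, -6)


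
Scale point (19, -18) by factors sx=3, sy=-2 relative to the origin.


Scaling: (x*sx, y*sy) = (19*3, -18*-2) = (57, 36)

(57, 36)


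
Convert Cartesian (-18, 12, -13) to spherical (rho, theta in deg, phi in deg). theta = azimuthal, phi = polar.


rho = sqrt((-18)^2 + 12^2 + (-13)^2) = 25.2389
theta = atan2(12, -18) = 146.3099 deg
phi = acos(-13/25.2389) = 121.0027 deg

rho = 25.2389, theta = 146.3099 deg, phi = 121.0027 deg


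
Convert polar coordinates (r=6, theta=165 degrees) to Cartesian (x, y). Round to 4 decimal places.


x = 6 * cos(165) = -5.7956
y = 6 * sin(165) = 1.5529

(-5.7956, 1.5529)


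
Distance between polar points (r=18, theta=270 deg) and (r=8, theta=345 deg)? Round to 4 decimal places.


d = sqrt(r1^2 + r2^2 - 2*r1*r2*cos(t2-t1))
d = sqrt(18^2 + 8^2 - 2*18*8*cos(345-270)) = 17.7048

17.7048


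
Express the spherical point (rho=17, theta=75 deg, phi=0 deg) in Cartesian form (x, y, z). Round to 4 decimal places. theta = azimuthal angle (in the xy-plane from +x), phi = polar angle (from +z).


x = 17 * sin(0) * cos(75) = 0
y = 17 * sin(0) * sin(75) = 0
z = 17 * cos(0) = 17

(0, 0, 17)


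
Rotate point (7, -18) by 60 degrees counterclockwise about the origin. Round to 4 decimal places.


x' = 7*cos(60) - -18*sin(60) = 19.0885
y' = 7*sin(60) + -18*cos(60) = -2.9378

(19.0885, -2.9378)


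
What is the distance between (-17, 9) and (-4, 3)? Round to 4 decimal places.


d = sqrt((-4--17)^2 + (3-9)^2) = 14.3178

14.3178


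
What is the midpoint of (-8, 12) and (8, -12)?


Midpoint = ((-8+8)/2, (12+-12)/2) = (0, 0)

(0, 0)


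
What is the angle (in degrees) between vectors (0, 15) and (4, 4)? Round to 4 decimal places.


dot = 0*4 + 15*4 = 60
|u| = 15, |v| = 5.6569
cos(angle) = 0.7071
angle = 45 degrees

45 degrees


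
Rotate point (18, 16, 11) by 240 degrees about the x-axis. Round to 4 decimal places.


x' = 18
y' = 16*cos(240) - 11*sin(240) = 1.5263
z' = 16*sin(240) + 11*cos(240) = -19.3564

(18, 1.5263, -19.3564)


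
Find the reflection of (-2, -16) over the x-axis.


Reflection across x-axis: (x, y) -> (x, -y)
(-2, -16) -> (-2, 16)

(-2, 16)


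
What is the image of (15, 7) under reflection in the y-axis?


Reflection across y-axis: (x, y) -> (-x, y)
(15, 7) -> (-15, 7)

(-15, 7)


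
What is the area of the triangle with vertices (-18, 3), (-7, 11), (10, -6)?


Area = |x1(y2-y3) + x2(y3-y1) + x3(y1-y2)| / 2
= |-18*(11--6) + -7*(-6-3) + 10*(3-11)| / 2
= 161.5

161.5


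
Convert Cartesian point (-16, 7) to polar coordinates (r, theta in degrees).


r = sqrt((-16)^2 + 7^2) = 17.4642
theta = atan2(7, -16) = 156.3706 degrees

r = 17.4642, theta = 156.3706 degrees


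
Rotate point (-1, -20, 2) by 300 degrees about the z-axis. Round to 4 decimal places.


x' = -1*cos(300) - -20*sin(300) = -17.8205
y' = -1*sin(300) + -20*cos(300) = -9.134
z' = 2

(-17.8205, -9.134, 2)


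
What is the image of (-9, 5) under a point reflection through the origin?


Reflection through origin: (x, y) -> (-x, -y)
(-9, 5) -> (9, -5)

(9, -5)


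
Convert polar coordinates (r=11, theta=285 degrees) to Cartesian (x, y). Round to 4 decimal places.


x = 11 * cos(285) = 2.847
y = 11 * sin(285) = -10.6252

(2.847, -10.6252)


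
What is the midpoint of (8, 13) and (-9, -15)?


Midpoint = ((8+-9)/2, (13+-15)/2) = (-0.5, -1)

(-0.5, -1)


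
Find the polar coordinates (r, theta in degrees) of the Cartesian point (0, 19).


r = sqrt(0^2 + 19^2) = 19
theta = atan2(19, 0) = 90 degrees

r = 19, theta = 90 degrees


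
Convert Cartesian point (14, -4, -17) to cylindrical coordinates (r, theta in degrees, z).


r = sqrt(14^2 + (-4)^2) = 14.5602
theta = atan2(-4, 14) = 344.0546 deg
z = -17

r = 14.5602, theta = 344.0546 deg, z = -17


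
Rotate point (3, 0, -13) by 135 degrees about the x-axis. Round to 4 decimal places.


x' = 3
y' = 0*cos(135) - -13*sin(135) = 9.1924
z' = 0*sin(135) + -13*cos(135) = 9.1924

(3, 9.1924, 9.1924)


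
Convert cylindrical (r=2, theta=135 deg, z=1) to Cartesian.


x = 2 * cos(135) = -1.4142
y = 2 * sin(135) = 1.4142
z = 1

(-1.4142, 1.4142, 1)


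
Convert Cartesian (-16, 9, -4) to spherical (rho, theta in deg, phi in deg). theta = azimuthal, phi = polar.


rho = sqrt((-16)^2 + 9^2 + (-4)^2) = 18.7883
theta = atan2(9, -16) = 150.6422 deg
phi = acos(-4/18.7883) = 102.2923 deg

rho = 18.7883, theta = 150.6422 deg, phi = 102.2923 deg


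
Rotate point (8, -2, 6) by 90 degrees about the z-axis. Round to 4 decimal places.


x' = 8*cos(90) - -2*sin(90) = 2
y' = 8*sin(90) + -2*cos(90) = 8
z' = 6

(2, 8, 6)


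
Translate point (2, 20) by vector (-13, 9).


Translation: (x+dx, y+dy) = (2+-13, 20+9) = (-11, 29)

(-11, 29)


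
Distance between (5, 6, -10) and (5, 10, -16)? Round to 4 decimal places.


d = sqrt((5-5)^2 + (10-6)^2 + (-16--10)^2) = 7.2111

7.2111


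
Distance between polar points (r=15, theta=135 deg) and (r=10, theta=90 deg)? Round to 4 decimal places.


d = sqrt(r1^2 + r2^2 - 2*r1*r2*cos(t2-t1))
d = sqrt(15^2 + 10^2 - 2*15*10*cos(90-135)) = 10.6239

10.6239


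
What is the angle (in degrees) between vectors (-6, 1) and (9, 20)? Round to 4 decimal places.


dot = -6*9 + 1*20 = -34
|u| = 6.0828, |v| = 21.9317
cos(angle) = -0.2549
angle = 104.7654 degrees

104.7654 degrees


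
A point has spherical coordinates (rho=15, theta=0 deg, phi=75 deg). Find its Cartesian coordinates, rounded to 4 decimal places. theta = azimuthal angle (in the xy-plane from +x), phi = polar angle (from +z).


x = 15 * sin(75) * cos(0) = 14.4889
y = 15 * sin(75) * sin(0) = 0
z = 15 * cos(75) = 3.8823

(14.4889, 0, 3.8823)


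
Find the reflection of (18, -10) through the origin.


Reflection through origin: (x, y) -> (-x, -y)
(18, -10) -> (-18, 10)

(-18, 10)


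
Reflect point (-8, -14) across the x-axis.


Reflection across x-axis: (x, y) -> (x, -y)
(-8, -14) -> (-8, 14)

(-8, 14)


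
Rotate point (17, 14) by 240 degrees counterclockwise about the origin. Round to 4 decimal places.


x' = 17*cos(240) - 14*sin(240) = 3.6244
y' = 17*sin(240) + 14*cos(240) = -21.7224

(3.6244, -21.7224)


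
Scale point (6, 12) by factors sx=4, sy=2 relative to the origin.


Scaling: (x*sx, y*sy) = (6*4, 12*2) = (24, 24)

(24, 24)


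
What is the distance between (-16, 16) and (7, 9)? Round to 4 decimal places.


d = sqrt((7--16)^2 + (9-16)^2) = 24.0416

24.0416


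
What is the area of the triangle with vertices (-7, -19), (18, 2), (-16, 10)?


Area = |x1(y2-y3) + x2(y3-y1) + x3(y1-y2)| / 2
= |-7*(2-10) + 18*(10--19) + -16*(-19-2)| / 2
= 457

457


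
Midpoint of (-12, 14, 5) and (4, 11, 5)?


Midpoint = ((-12+4)/2, (14+11)/2, (5+5)/2) = (-4, 12.5, 5)

(-4, 12.5, 5)


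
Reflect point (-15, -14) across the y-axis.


Reflection across y-axis: (x, y) -> (-x, y)
(-15, -14) -> (15, -14)

(15, -14)


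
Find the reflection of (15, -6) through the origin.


Reflection through origin: (x, y) -> (-x, -y)
(15, -6) -> (-15, 6)

(-15, 6)


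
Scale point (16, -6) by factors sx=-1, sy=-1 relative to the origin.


Scaling: (x*sx, y*sy) = (16*-1, -6*-1) = (-16, 6)

(-16, 6)


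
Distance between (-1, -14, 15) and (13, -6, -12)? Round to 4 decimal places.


d = sqrt((13--1)^2 + (-6--14)^2 + (-12-15)^2) = 31.4484

31.4484


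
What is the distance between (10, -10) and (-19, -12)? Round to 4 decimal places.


d = sqrt((-19-10)^2 + (-12--10)^2) = 29.0689

29.0689


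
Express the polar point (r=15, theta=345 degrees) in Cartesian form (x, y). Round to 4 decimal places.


x = 15 * cos(345) = 14.4889
y = 15 * sin(345) = -3.8823

(14.4889, -3.8823)


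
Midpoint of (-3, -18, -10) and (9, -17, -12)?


Midpoint = ((-3+9)/2, (-18+-17)/2, (-10+-12)/2) = (3, -17.5, -11)

(3, -17.5, -11)


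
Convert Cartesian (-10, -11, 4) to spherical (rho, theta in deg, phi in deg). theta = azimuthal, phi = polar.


rho = sqrt((-10)^2 + (-11)^2 + 4^2) = 15.3948
theta = atan2(-11, -10) = 227.7263 deg
phi = acos(4/15.3948) = 74.9401 deg

rho = 15.3948, theta = 227.7263 deg, phi = 74.9401 deg


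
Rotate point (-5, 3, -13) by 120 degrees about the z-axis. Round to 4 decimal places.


x' = -5*cos(120) - 3*sin(120) = -0.0981
y' = -5*sin(120) + 3*cos(120) = -5.8301
z' = -13

(-0.0981, -5.8301, -13)


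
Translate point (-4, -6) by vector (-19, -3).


Translation: (x+dx, y+dy) = (-4+-19, -6+-3) = (-23, -9)

(-23, -9)


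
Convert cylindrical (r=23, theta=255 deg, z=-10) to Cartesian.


x = 23 * cos(255) = -5.9528
y = 23 * sin(255) = -22.2163
z = -10

(-5.9528, -22.2163, -10)


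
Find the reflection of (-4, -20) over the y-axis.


Reflection across y-axis: (x, y) -> (-x, y)
(-4, -20) -> (4, -20)

(4, -20)


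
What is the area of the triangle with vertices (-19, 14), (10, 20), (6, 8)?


Area = |x1(y2-y3) + x2(y3-y1) + x3(y1-y2)| / 2
= |-19*(20-8) + 10*(8-14) + 6*(14-20)| / 2
= 162

162


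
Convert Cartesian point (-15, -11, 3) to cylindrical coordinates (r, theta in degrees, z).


r = sqrt((-15)^2 + (-11)^2) = 18.6011
theta = atan2(-11, -15) = 216.2538 deg
z = 3

r = 18.6011, theta = 216.2538 deg, z = 3


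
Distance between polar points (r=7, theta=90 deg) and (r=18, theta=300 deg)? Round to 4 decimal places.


d = sqrt(r1^2 + r2^2 - 2*r1*r2*cos(t2-t1))
d = sqrt(7^2 + 18^2 - 2*7*18*cos(300-90)) = 24.3154

24.3154


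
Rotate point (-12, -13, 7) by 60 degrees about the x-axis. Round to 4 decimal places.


x' = -12
y' = -13*cos(60) - 7*sin(60) = -12.5622
z' = -13*sin(60) + 7*cos(60) = -7.7583

(-12, -12.5622, -7.7583)


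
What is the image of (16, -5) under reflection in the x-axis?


Reflection across x-axis: (x, y) -> (x, -y)
(16, -5) -> (16, 5)

(16, 5)


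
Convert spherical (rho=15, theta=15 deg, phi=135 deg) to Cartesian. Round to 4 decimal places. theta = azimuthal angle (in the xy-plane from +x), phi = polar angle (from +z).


x = 15 * sin(135) * cos(15) = 10.2452
y = 15 * sin(135) * sin(15) = 2.7452
z = 15 * cos(135) = -10.6066

(10.2452, 2.7452, -10.6066)


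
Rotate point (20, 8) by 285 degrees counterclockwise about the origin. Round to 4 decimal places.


x' = 20*cos(285) - 8*sin(285) = 12.9038
y' = 20*sin(285) + 8*cos(285) = -17.248

(12.9038, -17.248)
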